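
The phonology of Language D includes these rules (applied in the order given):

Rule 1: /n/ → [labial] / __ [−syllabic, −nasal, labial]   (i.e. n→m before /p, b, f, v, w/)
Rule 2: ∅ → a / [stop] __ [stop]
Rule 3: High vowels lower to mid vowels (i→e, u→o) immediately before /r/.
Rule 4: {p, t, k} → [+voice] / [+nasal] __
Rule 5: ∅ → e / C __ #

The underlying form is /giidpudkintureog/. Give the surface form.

giidapudakindoreoge

Rule 1 (nasal place assimilation): no segment meets the environment; /giidpudkintureog/ is unchanged.
Rule 2 (stop-cluster a-epenthesis): /d/ and /p/ form a stop–stop cluster, so [a] is inserted between them. /d/ and /k/ form a stop–stop cluster, so [a] is inserted between them. /giidpudkintureog/ → giidapudakintureog.
Rule 3 (pre-rhotic lowering): /u/ is a high vowel immediately before /r/, so it lowers to [o]. /giidapudakintureog/ → giidapudakintoreog.
Rule 4 (post-nasal voicing): /t/ is a voiceless stop immediately after the nasal /n/, so it voices to [d]. /giidapudakintoreog/ → giidapudakindoreog.
Rule 5 (final e-epenthesis): the form ends in the consonant /g/, so [e] is inserted word-finally. /giidapudakindoreog/ → giidapudakindoreoge.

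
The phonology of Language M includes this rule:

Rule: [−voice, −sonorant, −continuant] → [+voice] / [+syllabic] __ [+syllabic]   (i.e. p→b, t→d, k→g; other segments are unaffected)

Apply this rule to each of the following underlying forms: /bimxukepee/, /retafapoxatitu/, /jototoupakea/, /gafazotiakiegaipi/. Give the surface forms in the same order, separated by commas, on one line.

bimxugebee, redafaboxadidu, jododoubagea, gafazodiagiegaibi

/bimxukepee/: /k/ is a voiceless stop between vowels /u/ and /e/, so it voices to [g]. /p/ is a voiceless stop between vowels /e/ and /e/, so it voices to [b]. → [bimxugebee].
/retafapoxatitu/: /t/ is a voiceless stop between vowels /e/ and /a/, so it voices to [d]. /p/ is a voiceless stop between vowels /a/ and /o/, so it voices to [b]. /t/ is a voiceless stop between vowels /a/ and /i/, so it voices to [d]. /t/ is a voiceless stop between vowels /i/ and /u/, so it voices to [d]. → [redafaboxadidu].
/jototoupakea/: /t/ is a voiceless stop between vowels /o/ and /o/, so it voices to [d]. /t/ is a voiceless stop between vowels /o/ and /o/, so it voices to [d]. /p/ is a voiceless stop between vowels /u/ and /a/, so it voices to [b]. /k/ is a voiceless stop between vowels /a/ and /e/, so it voices to [g]. → [jododoubagea].
/gafazotiakiegaipi/: /t/ is a voiceless stop between vowels /o/ and /i/, so it voices to [d]. /k/ is a voiceless stop between vowels /a/ and /i/, so it voices to [g]. /p/ is a voiceless stop between vowels /i/ and /i/, so it voices to [b]. → [gafazodiagiegaibi].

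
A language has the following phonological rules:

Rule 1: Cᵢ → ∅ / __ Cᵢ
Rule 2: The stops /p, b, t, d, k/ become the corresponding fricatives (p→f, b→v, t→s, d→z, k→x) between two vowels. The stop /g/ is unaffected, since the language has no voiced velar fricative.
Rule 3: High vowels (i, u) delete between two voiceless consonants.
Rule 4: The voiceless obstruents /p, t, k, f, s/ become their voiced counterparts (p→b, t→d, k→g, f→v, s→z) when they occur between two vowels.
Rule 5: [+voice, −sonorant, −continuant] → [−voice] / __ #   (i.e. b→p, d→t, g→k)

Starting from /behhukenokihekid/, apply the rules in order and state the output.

Rule 1 (degemination): /hh/ is a geminate; the first /h/ deletes. /behhukenokihekid/ → behukenokihekid.
Rule 2 (intervocalic spirantization): /k/ is a stop between vowels /u/ and /e/, so it spirantizes to the fricative [x]. /k/ is a stop between vowels /o/ and /i/, so it spirantizes to the fricative [x]. /k/ is a stop between vowels /e/ and /i/, so it spirantizes to the fricative [x]. /behukenokihekid/ → behuxenoxihexid.
Rule 3 (high vowel syncope): /u/ is a high vowel flanked by voiceless consonants /h/ and /x/, so it deletes. /i/ is a high vowel flanked by voiceless consonants /x/ and /h/, so it deletes. /behuxenoxihexid/ → behxenoxhexid.
Rule 4 (intervocalic voicing): no segment meets the environment; /behxenoxhexid/ is unchanged.
Rule 5 (final devoicing): /d/ is a voiced stop in word-final position, so it devoices to [t]. /behxenoxhexid/ → behxenoxhexit.

behxenoxhexit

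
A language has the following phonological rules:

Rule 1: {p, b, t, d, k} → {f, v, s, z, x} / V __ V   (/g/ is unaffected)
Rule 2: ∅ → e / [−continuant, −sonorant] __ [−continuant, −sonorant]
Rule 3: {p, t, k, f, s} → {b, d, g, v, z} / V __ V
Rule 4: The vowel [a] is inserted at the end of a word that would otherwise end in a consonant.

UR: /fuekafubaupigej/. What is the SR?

Rule 1 (intervocalic spirantization): /k/ is a stop between vowels /e/ and /a/, so it spirantizes to the fricative [x]. /b/ is a stop between vowels /u/ and /a/, so it spirantizes to the fricative [v]. /p/ is a stop between vowels /u/ and /i/, so it spirantizes to the fricative [f]. /fuekafubaupigej/ → fuexafuvaufigej.
Rule 2 (stop-cluster e-epenthesis): no segment meets the environment; /fuexafuvaufigej/ is unchanged.
Rule 3 (intervocalic voicing): /f/ is a voiceless obstruent between vowels /a/ and /u/, so it voices to [v]. /f/ is a voiceless obstruent between vowels /u/ and /i/, so it voices to [v]. /fuexafuvaufigej/ → fuexavuvauvigej.
Rule 4 (final a-epenthesis): the form ends in the consonant /j/, so [a] is inserted word-finally. /fuexavuvauvigej/ → fuexavuvauvigeja.

fuexavuvauvigeja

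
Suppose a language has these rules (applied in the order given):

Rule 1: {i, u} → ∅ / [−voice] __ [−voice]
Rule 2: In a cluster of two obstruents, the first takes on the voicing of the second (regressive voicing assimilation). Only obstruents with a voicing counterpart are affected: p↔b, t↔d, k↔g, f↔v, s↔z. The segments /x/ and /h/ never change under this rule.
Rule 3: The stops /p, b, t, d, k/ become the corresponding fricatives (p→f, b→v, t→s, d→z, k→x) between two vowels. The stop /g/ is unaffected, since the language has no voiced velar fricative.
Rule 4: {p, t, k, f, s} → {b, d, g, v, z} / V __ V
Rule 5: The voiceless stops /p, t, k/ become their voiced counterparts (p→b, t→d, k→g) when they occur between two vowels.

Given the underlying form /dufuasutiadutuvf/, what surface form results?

duvuastiazuzuff

Rule 1 (high vowel syncope): /u/ is a high vowel flanked by voiceless consonants /s/ and /t/, so it deletes. /dufuasutiadutuvf/ → dufuastiadutuvf.
Rule 2 (regressive voicing assimilation): /v/ precedes the voiceless obstruent /f/, so it devoices to [f] by assimilation. /dufuastiadutuvf/ → dufuastiadutuff.
Rule 3 (intervocalic spirantization): /d/ is a stop between vowels /a/ and /u/, so it spirantizes to the fricative [z]. /t/ is a stop between vowels /u/ and /u/, so it spirantizes to the fricative [s]. /dufuastiadutuff/ → dufuastiazusuff.
Rule 4 (intervocalic voicing): /f/ is a voiceless obstruent between vowels /u/ and /u/, so it voices to [v]. /s/ is a voiceless obstruent between vowels /u/ and /u/, so it voices to [z]. /dufuastiazusuff/ → duvuastiazuzuff.
Rule 5 (intervocalic voicing): no segment meets the environment; /duvuastiazuzuff/ is unchanged.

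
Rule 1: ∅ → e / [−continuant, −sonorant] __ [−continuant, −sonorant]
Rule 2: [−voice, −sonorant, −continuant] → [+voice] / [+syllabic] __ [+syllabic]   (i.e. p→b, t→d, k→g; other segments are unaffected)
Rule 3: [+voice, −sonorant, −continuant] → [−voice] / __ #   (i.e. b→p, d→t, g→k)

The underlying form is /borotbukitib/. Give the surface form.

Rule 1 (stop-cluster e-epenthesis): /t/ and /b/ form a stop–stop cluster, so [e] is inserted between them. /borotbukitib/ → borotebukitib.
Rule 2 (intervocalic voicing): /t/ is a voiceless stop between vowels /o/ and /e/, so it voices to [d]. /k/ is a voiceless stop between vowels /u/ and /i/, so it voices to [g]. /t/ is a voiceless stop between vowels /i/ and /i/, so it voices to [d]. /borotebukitib/ → borodebugidib.
Rule 3 (final devoicing): /b/ is a voiced stop in word-final position, so it devoices to [p]. /borodebugidib/ → borodebugidip.

borodebugidip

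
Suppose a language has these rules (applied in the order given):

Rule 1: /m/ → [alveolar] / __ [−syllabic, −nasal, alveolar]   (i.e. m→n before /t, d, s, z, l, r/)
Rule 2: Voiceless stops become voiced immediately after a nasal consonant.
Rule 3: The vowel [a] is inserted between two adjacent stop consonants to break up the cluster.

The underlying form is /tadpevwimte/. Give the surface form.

tadapevwinde

Rule 1 (nasal place assimilation): /m/ precedes the alveolar consonant /t/, so it assimilates in place to [n]. /tadpevwimte/ → tadpevwinte.
Rule 2 (post-nasal voicing): /t/ is a voiceless stop immediately after the nasal /n/, so it voices to [d]. /tadpevwinte/ → tadpevwinde.
Rule 3 (stop-cluster a-epenthesis): /d/ and /p/ form a stop–stop cluster, so [a] is inserted between them. /tadpevwinde/ → tadapevwinde.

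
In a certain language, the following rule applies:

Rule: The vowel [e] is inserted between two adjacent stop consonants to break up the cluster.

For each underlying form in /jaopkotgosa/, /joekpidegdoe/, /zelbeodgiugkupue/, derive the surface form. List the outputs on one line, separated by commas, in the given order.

/jaopkotgosa/: /p/ and /k/ form a stop–stop cluster, so [e] is inserted between them. /t/ and /g/ form a stop–stop cluster, so [e] is inserted between them. → [jaopekotegosa].
/joekpidegdoe/: /k/ and /p/ form a stop–stop cluster, so [e] is inserted between them. /g/ and /d/ form a stop–stop cluster, so [e] is inserted between them. → [joekepidegedoe].
/zelbeodgiugkupue/: /d/ and /g/ form a stop–stop cluster, so [e] is inserted between them. /g/ and /k/ form a stop–stop cluster, so [e] is inserted between them. → [zelbeodegiugekupue].

jaopekotegosa, joekepidegedoe, zelbeodegiugekupue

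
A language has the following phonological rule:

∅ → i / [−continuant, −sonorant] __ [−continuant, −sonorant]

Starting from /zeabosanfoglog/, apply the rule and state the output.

zeabosanfoglog

No segment of /zeabosanfoglog/ meets the structural description of the rule, so the form surfaces unchanged.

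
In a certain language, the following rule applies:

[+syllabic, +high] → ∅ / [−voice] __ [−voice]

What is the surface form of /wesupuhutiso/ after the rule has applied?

wesphtso

/u/ is a high vowel flanked by voiceless consonants /s/ and /p/, so it deletes.
/u/ is a high vowel flanked by voiceless consonants /p/ and /h/, so it deletes.
/u/ is a high vowel flanked by voiceless consonants /h/ and /t/, so it deletes.
/i/ is a high vowel flanked by voiceless consonants /t/ and /s/, so it deletes.
Surface form: [wesphtso].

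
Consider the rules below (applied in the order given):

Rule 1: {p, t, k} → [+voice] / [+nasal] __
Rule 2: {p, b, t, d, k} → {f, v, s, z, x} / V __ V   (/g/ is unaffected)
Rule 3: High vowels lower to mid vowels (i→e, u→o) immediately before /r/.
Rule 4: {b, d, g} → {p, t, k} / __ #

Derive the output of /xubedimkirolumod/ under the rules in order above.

xuvezimgerolumot

Rule 1 (post-nasal voicing): /k/ is a voiceless stop immediately after the nasal /m/, so it voices to [g]. /xubedimkirolumod/ → xubedimgirolumod.
Rule 2 (intervocalic spirantization): /b/ is a stop between vowels /u/ and /e/, so it spirantizes to the fricative [v]. /d/ is a stop between vowels /e/ and /i/, so it spirantizes to the fricative [z]. /xubedimgirolumod/ → xuvezimgirolumod.
Rule 3 (pre-rhotic lowering): /i/ is a high vowel immediately before /r/, so it lowers to [e]. /xuvezimgirolumod/ → xuvezimgerolumod.
Rule 4 (final devoicing): /d/ is a voiced stop in word-final position, so it devoices to [t]. /xuvezimgerolumod/ → xuvezimgerolumot.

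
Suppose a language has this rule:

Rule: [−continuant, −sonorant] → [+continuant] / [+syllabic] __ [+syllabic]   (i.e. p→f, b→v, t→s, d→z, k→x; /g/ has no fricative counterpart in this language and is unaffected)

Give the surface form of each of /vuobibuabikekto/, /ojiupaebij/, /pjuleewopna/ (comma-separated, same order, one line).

/vuobibuabikekto/: /b/ is a stop between vowels /o/ and /i/, so it spirantizes to the fricative [v]. /b/ is a stop between vowels /i/ and /u/, so it spirantizes to the fricative [v]. /b/ is a stop between vowels /a/ and /i/, so it spirantizes to the fricative [v]. /k/ is a stop between vowels /i/ and /e/, so it spirantizes to the fricative [x]. → [vuovivuavixekto].
/ojiupaebij/: /p/ is a stop between vowels /u/ and /a/, so it spirantizes to the fricative [f]. /b/ is a stop between vowels /e/ and /i/, so it spirantizes to the fricative [v]. → [ojiufaevij].
/pjuleewopna/: the rule's environment is not met; surfaces unchanged as [pjuleewopna].

vuovivuavixekto, ojiufaevij, pjuleewopna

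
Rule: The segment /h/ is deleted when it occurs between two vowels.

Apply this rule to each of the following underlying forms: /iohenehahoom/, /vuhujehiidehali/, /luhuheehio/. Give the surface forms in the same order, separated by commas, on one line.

/iohenehahoom/: /h/ occurs between vowels /o/ and /e/, so it deletes. /h/ occurs between vowels /e/ and /a/, so it deletes. /h/ occurs between vowels /a/ and /o/, so it deletes. → [ioeneaoom].
/vuhujehiidehali/: /h/ occurs between vowels /u/ and /u/, so it deletes. /h/ occurs between vowels /e/ and /i/, so it deletes. /h/ occurs between vowels /e/ and /a/, so it deletes. → [vuujeiideali].
/luhuheehio/: /h/ occurs between vowels /u/ and /u/, so it deletes. /h/ occurs between vowels /u/ and /e/, so it deletes. /h/ occurs between vowels /e/ and /i/, so it deletes. → [luueeio].

ioeneaoom, vuujeiideali, luueeio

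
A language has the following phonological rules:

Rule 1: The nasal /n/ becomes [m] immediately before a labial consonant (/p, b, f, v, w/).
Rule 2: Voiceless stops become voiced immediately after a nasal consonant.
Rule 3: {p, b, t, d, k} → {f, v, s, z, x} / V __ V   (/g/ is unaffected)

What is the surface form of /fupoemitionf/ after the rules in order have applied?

Rule 1 (nasal place assimilation): /n/ precedes the labial consonant /f/, so it assimilates in place to [m]. /fupoemitionf/ → fupoemitiomf.
Rule 2 (post-nasal voicing): no segment meets the environment; /fupoemitiomf/ is unchanged.
Rule 3 (intervocalic spirantization): /p/ is a stop between vowels /u/ and /o/, so it spirantizes to the fricative [f]. /t/ is a stop between vowels /i/ and /i/, so it spirantizes to the fricative [s]. /fupoemitiomf/ → fufoemisiomf.

fufoemisiomf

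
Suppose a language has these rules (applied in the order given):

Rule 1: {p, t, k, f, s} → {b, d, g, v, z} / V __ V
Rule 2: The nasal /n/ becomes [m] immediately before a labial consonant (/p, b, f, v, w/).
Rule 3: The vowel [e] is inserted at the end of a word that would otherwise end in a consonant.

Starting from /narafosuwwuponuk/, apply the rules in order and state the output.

Rule 1 (intervocalic voicing): /f/ is a voiceless obstruent between vowels /a/ and /o/, so it voices to [v]. /s/ is a voiceless obstruent between vowels /o/ and /u/, so it voices to [z]. /p/ is a voiceless obstruent between vowels /u/ and /o/, so it voices to [b]. /narafosuwwuponuk/ → naravozuwwubonuk.
Rule 2 (nasal place assimilation): no segment meets the environment; /naravozuwwubonuk/ is unchanged.
Rule 3 (final e-epenthesis): the form ends in the consonant /k/, so [e] is inserted word-finally. /naravozuwwubonuk/ → naravozuwwubonuke.

naravozuwwubonuke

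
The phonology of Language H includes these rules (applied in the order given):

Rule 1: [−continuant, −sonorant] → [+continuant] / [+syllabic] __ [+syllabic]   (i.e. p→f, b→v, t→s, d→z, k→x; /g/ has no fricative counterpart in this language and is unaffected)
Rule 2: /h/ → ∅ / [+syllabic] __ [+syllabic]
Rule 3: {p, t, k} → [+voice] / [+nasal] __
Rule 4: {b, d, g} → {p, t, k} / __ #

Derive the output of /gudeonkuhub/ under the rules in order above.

Rule 1 (intervocalic spirantization): /d/ is a stop between vowels /u/ and /e/, so it spirantizes to the fricative [z]. /gudeonkuhub/ → guzeonkuhub.
Rule 2 (intervocalic h-deletion): /h/ occurs between vowels /u/ and /u/, so it deletes. /guzeonkuhub/ → guzeonkuub.
Rule 3 (post-nasal voicing): /k/ is a voiceless stop immediately after the nasal /n/, so it voices to [g]. /guzeonkuub/ → guzeonguub.
Rule 4 (final devoicing): /b/ is a voiced stop in word-final position, so it devoices to [p]. /guzeonguub/ → guzeonguup.

guzeonguup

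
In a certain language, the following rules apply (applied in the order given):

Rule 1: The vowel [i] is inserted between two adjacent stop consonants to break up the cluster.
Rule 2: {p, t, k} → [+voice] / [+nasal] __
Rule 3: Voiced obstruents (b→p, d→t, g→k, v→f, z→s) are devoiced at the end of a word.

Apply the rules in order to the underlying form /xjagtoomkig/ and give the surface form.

Rule 1 (stop-cluster i-epenthesis): /g/ and /t/ form a stop–stop cluster, so [i] is inserted between them. /xjagtoomkig/ → xjagitoomkig.
Rule 2 (post-nasal voicing): /k/ is a voiceless stop immediately after the nasal /m/, so it voices to [g]. /xjagitoomkig/ → xjagitoomgig.
Rule 3 (final devoicing): /g/ is a voiced obstruent in word-final position, so it devoices to [k]. /xjagitoomgig/ → xjagitoomgik.

xjagitoomgik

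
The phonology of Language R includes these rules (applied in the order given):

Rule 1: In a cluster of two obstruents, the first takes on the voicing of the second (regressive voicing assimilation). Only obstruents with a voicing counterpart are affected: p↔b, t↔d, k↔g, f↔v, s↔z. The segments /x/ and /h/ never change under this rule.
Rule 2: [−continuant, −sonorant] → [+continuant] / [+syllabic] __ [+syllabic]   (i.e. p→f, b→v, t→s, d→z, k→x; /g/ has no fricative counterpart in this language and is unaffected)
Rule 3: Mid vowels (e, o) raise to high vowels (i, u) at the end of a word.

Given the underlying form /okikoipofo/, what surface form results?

Rule 1 (regressive voicing assimilation): no segment meets the environment; /okikoipofo/ is unchanged.
Rule 2 (intervocalic spirantization): /k/ is a stop between vowels /o/ and /i/, so it spirantizes to the fricative [x]. /k/ is a stop between vowels /i/ and /o/, so it spirantizes to the fricative [x]. /p/ is a stop between vowels /i/ and /o/, so it spirantizes to the fricative [f]. /okikoipofo/ → oxixoifofo.
Rule 3 (final vowel raising): /o/ is a mid vowel in word-final position, so it raises to [u]. /oxixoifofo/ → oxixoifofu.

oxixoifofu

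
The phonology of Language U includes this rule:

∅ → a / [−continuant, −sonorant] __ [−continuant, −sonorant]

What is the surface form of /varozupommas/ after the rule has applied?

varozupommas

No segment of /varozupommas/ meets the structural description of the rule, so the form surfaces unchanged.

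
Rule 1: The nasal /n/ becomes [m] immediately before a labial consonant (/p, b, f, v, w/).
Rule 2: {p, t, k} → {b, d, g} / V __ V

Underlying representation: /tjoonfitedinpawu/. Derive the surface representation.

Rule 1 (nasal place assimilation): /n/ precedes the labial consonant /f/, so it assimilates in place to [m]. /n/ precedes the labial consonant /p/, so it assimilates in place to [m]. /tjoonfitedinpawu/ → tjoomfitedimpawu.
Rule 2 (intervocalic voicing): /t/ is a voiceless stop between vowels /i/ and /e/, so it voices to [d]. /tjoomfitedimpawu/ → tjoomfidedimpawu.

tjoomfidedimpawu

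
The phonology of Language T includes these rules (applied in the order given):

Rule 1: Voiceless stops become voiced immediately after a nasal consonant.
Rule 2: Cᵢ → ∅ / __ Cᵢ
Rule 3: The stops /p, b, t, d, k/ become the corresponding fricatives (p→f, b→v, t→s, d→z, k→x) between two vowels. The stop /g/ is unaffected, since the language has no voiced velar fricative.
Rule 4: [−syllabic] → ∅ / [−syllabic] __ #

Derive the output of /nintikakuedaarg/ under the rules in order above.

Rule 1 (post-nasal voicing): /t/ is a voiceless stop immediately after the nasal /n/, so it voices to [d]. /nintikakuedaarg/ → nindikakuedaarg.
Rule 2 (degemination): no segment meets the environment; /nindikakuedaarg/ is unchanged.
Rule 3 (intervocalic spirantization): /k/ is a stop between vowels /i/ and /a/, so it spirantizes to the fricative [x]. /k/ is a stop between vowels /a/ and /u/, so it spirantizes to the fricative [x]. /d/ is a stop between vowels /e/ and /a/, so it spirantizes to the fricative [z]. /nindikakuedaarg/ → nindixaxuezaarg.
Rule 4 (final cluster simplification): /g/ is the second consonant of a word-final cluster /rg/, so it deletes. /nindixaxuezaarg/ → nindixaxuezaar.

nindixaxuezaar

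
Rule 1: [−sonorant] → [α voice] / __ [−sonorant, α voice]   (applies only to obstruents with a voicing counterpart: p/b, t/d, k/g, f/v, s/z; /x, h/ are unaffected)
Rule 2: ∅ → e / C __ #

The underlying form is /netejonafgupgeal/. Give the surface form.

netejonavgubgeale

Rule 1 (regressive voicing assimilation): /f/ precedes the voiced obstruent /g/, so it voices to [v] by assimilation. /p/ precedes the voiced obstruent /g/, so it voices to [b] by assimilation. /netejonafgupgeal/ → netejonavgubgeal.
Rule 2 (final e-epenthesis): the form ends in the consonant /l/, so [e] is inserted word-finally. /netejonavgubgeal/ → netejonavgubgeale.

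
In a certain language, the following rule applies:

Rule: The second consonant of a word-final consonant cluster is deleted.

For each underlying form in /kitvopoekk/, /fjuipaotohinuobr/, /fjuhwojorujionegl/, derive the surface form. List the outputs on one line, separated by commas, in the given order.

kitvopoek, fjuipaotohinuob, fjuhwojorujioneg

/kitvopoekk/: /k/ is the second consonant of a word-final cluster /kk/, so it deletes. → [kitvopoek].
/fjuipaotohinuobr/: /r/ is the second consonant of a word-final cluster /br/, so it deletes. → [fjuipaotohinuob].
/fjuhwojorujionegl/: /l/ is the second consonant of a word-final cluster /gl/, so it deletes. → [fjuhwojorujioneg].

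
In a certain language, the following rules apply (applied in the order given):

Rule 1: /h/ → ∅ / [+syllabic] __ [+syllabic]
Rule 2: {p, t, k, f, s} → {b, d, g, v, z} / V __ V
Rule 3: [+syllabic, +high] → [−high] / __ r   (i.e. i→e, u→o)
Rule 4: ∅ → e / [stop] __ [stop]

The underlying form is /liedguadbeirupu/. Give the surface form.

Rule 1 (intervocalic h-deletion): no segment meets the environment; /liedguadbeirupu/ is unchanged.
Rule 2 (intervocalic voicing): /p/ is a voiceless obstruent between vowels /u/ and /u/, so it voices to [b]. /liedguadbeirupu/ → liedguadbeirubu.
Rule 3 (pre-rhotic lowering): /i/ is a high vowel immediately before /r/, so it lowers to [e]. /liedguadbeirubu/ → liedguadbeerubu.
Rule 4 (stop-cluster e-epenthesis): /d/ and /g/ form a stop–stop cluster, so [e] is inserted between them. /d/ and /b/ form a stop–stop cluster, so [e] is inserted between them. /liedguadbeerubu/ → liedeguadebeerubu.

liedeguadebeerubu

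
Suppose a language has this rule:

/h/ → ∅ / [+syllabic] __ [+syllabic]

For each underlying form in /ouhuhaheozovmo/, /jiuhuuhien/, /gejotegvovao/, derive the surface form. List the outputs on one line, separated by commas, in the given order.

ouuaeozovmo, jiuuuien, gejotegvovao

/ouhuhaheozovmo/: /h/ occurs between vowels /u/ and /u/, so it deletes. /h/ occurs between vowels /u/ and /a/, so it deletes. /h/ occurs between vowels /a/ and /e/, so it deletes. → [ouuaeozovmo].
/jiuhuuhien/: /h/ occurs between vowels /u/ and /u/, so it deletes. /h/ occurs between vowels /u/ and /i/, so it deletes. → [jiuuuien].
/gejotegvovao/: the rule's environment is not met; surfaces unchanged as [gejotegvovao].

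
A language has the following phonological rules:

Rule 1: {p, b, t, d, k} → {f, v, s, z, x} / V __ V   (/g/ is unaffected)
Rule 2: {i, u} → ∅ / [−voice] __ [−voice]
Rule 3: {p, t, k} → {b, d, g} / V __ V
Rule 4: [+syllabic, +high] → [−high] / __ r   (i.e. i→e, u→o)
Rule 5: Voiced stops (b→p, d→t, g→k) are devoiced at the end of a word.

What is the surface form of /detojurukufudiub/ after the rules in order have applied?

desojoruxfuziup

Rule 1 (intervocalic spirantization): /t/ is a stop between vowels /e/ and /o/, so it spirantizes to the fricative [s]. /k/ is a stop between vowels /u/ and /u/, so it spirantizes to the fricative [x]. /d/ is a stop between vowels /u/ and /i/, so it spirantizes to the fricative [z]. /detojurukufudiub/ → desojuruxufuziub.
Rule 2 (high vowel syncope): /u/ is a high vowel flanked by voiceless consonants /x/ and /f/, so it deletes. /desojuruxufuziub/ → desojuruxfuziub.
Rule 3 (intervocalic voicing): no segment meets the environment; /desojuruxfuziub/ is unchanged.
Rule 4 (pre-rhotic lowering): /u/ is a high vowel immediately before /r/, so it lowers to [o]. /desojuruxfuziub/ → desojoruxfuziub.
Rule 5 (final devoicing): /b/ is a voiced stop in word-final position, so it devoices to [p]. /desojoruxfuziub/ → desojoruxfuziup.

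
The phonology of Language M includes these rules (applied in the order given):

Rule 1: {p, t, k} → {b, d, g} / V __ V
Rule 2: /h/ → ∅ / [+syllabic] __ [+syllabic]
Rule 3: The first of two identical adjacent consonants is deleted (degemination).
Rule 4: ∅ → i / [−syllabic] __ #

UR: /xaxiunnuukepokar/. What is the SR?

xaxiunuugebogari

Rule 1 (intervocalic voicing): /k/ is a voiceless stop between vowels /u/ and /e/, so it voices to [g]. /p/ is a voiceless stop between vowels /e/ and /o/, so it voices to [b]. /k/ is a voiceless stop between vowels /o/ and /a/, so it voices to [g]. /xaxiunnuukepokar/ → xaxiunnuugebogar.
Rule 2 (intervocalic h-deletion): no segment meets the environment; /xaxiunnuugebogar/ is unchanged.
Rule 3 (degemination): /nn/ is a geminate; the first /n/ deletes. /xaxiunnuugebogar/ → xaxiunuugebogar.
Rule 4 (final i-epenthesis): the form ends in the consonant /r/, so [i] is inserted word-finally. /xaxiunuugebogar/ → xaxiunuugebogari.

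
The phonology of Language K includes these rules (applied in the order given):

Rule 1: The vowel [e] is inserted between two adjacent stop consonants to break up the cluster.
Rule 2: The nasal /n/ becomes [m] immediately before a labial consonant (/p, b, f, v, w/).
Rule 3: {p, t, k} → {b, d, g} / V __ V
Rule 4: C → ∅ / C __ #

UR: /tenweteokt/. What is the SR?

Rule 1 (stop-cluster e-epenthesis): /k/ and /t/ form a stop–stop cluster, so [e] is inserted between them. /tenweteokt/ → tenweteoket.
Rule 2 (nasal place assimilation): /n/ precedes the labial consonant /w/, so it assimilates in place to [m]. /tenweteoket/ → temweteoket.
Rule 3 (intervocalic voicing): /t/ is a voiceless stop between vowels /e/ and /e/, so it voices to [d]. /k/ is a voiceless stop between vowels /o/ and /e/, so it voices to [g]. /temweteoket/ → temwedeoget.
Rule 4 (final cluster simplification): no segment meets the environment; /temwedeoget/ is unchanged.

temwedeoget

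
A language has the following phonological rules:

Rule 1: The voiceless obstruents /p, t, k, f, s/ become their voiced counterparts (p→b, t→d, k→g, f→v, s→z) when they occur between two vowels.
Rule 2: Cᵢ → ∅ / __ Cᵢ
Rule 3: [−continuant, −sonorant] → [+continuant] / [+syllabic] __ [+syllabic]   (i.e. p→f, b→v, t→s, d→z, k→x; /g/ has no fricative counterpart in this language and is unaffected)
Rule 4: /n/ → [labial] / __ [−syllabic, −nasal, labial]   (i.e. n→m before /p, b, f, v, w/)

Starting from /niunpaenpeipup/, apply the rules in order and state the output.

niumpaempeivup

Rule 1 (intervocalic voicing): /p/ is a voiceless obstruent between vowels /i/ and /u/, so it voices to [b]. /niunpaenpeipup/ → niunpaenpeibup.
Rule 2 (degemination): no segment meets the environment; /niunpaenpeibup/ is unchanged.
Rule 3 (intervocalic spirantization): /b/ is a stop between vowels /i/ and /u/, so it spirantizes to the fricative [v]. /niunpaenpeibup/ → niunpaenpeivup.
Rule 4 (nasal place assimilation): /n/ precedes the labial consonant /p/, so it assimilates in place to [m]. /n/ precedes the labial consonant /p/, so it assimilates in place to [m]. /niunpaenpeivup/ → niumpaempeivup.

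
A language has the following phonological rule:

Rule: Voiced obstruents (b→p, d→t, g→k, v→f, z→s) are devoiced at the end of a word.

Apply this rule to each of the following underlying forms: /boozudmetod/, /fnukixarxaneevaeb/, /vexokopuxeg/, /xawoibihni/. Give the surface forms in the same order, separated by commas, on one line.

/boozudmetod/: /d/ is a voiced obstruent in word-final position, so it devoices to [t]. → [boozudmetot].
/fnukixarxaneevaeb/: /b/ is a voiced obstruent in word-final position, so it devoices to [p]. → [fnukixarxaneevaep].
/vexokopuxeg/: /g/ is a voiced obstruent in word-final position, so it devoices to [k]. → [vexokopuxek].
/xawoibihni/: the rule's environment is not met; surfaces unchanged as [xawoibihni].

boozudmetot, fnukixarxaneevaep, vexokopuxek, xawoibihni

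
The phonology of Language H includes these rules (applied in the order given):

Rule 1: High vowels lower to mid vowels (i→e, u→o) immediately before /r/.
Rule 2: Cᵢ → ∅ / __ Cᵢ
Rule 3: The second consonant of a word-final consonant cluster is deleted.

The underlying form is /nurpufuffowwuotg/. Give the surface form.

Rule 1 (pre-rhotic lowering): /u/ is a high vowel immediately before /r/, so it lowers to [o]. /nurpufuffowwuotg/ → norpufuffowwuotg.
Rule 2 (degemination): /ff/ is a geminate; the first /f/ deletes. /ww/ is a geminate; the first /w/ deletes. /norpufuffowwuotg/ → norpufufowuotg.
Rule 3 (final cluster simplification): /g/ is the second consonant of a word-final cluster /tg/, so it deletes. /norpufufowuotg/ → norpufufowuot.

norpufufowuot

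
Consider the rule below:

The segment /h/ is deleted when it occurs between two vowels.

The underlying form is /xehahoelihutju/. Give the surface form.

/h/ occurs between vowels /e/ and /a/, so it deletes.
/h/ occurs between vowels /a/ and /o/, so it deletes.
/h/ occurs between vowels /i/ and /u/, so it deletes.
Surface form: [xeaoeliutju].

xeaoeliutju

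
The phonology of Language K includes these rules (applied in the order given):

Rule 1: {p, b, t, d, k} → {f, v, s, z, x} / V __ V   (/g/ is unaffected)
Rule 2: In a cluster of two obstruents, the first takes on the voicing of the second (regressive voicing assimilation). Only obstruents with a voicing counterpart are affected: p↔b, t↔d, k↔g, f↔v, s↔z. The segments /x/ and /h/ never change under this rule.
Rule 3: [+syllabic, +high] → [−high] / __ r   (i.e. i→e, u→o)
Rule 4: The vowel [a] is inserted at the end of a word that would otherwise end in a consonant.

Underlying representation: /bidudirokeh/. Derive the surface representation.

Rule 1 (intervocalic spirantization): /d/ is a stop between vowels /i/ and /u/, so it spirantizes to the fricative [z]. /d/ is a stop between vowels /u/ and /i/, so it spirantizes to the fricative [z]. /k/ is a stop between vowels /o/ and /e/, so it spirantizes to the fricative [x]. /bidudirokeh/ → bizuziroxeh.
Rule 2 (regressive voicing assimilation): no segment meets the environment; /bizuziroxeh/ is unchanged.
Rule 3 (pre-rhotic lowering): /i/ is a high vowel immediately before /r/, so it lowers to [e]. /bizuziroxeh/ → bizuzeroxeh.
Rule 4 (final a-epenthesis): the form ends in the consonant /h/, so [a] is inserted word-finally. /bizuzeroxeh/ → bizuzeroxeha.

bizuzeroxeha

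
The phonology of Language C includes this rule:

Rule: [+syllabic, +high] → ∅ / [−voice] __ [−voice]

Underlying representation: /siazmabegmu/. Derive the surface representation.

No segment of /siazmabegmu/ meets the structural description of the rule, so the form surfaces unchanged.

siazmabegmu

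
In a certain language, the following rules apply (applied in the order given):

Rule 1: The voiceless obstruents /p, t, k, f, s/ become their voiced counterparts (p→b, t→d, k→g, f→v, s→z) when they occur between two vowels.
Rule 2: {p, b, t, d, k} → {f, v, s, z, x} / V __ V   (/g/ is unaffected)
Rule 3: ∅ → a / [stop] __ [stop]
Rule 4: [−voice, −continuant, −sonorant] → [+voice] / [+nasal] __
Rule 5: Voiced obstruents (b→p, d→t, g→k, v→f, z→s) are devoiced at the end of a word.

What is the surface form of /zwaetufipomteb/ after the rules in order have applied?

zwaezuvivomdep

Rule 1 (intervocalic voicing): /t/ is a voiceless obstruent between vowels /e/ and /u/, so it voices to [d]. /f/ is a voiceless obstruent between vowels /u/ and /i/, so it voices to [v]. /p/ is a voiceless obstruent between vowels /i/ and /o/, so it voices to [b]. /zwaetufipomteb/ → zwaeduvibomteb.
Rule 2 (intervocalic spirantization): /d/ is a stop between vowels /e/ and /u/, so it spirantizes to the fricative [z]. /b/ is a stop between vowels /i/ and /o/, so it spirantizes to the fricative [v]. /zwaeduvibomteb/ → zwaezuvivomteb.
Rule 3 (stop-cluster a-epenthesis): no segment meets the environment; /zwaezuvivomteb/ is unchanged.
Rule 4 (post-nasal voicing): /t/ is a voiceless stop immediately after the nasal /m/, so it voices to [d]. /zwaezuvivomteb/ → zwaezuvivomdeb.
Rule 5 (final devoicing): /b/ is a voiced obstruent in word-final position, so it devoices to [p]. /zwaezuvivomdeb/ → zwaezuvivomdep.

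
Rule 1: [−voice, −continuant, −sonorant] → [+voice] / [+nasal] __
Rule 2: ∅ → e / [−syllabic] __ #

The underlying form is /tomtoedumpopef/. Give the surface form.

tomdoedumbopefe

Rule 1 (post-nasal voicing): /t/ is a voiceless stop immediately after the nasal /m/, so it voices to [d]. /p/ is a voiceless stop immediately after the nasal /m/, so it voices to [b]. /tomtoedumpopef/ → tomdoedumbopef.
Rule 2 (final e-epenthesis): the form ends in the consonant /f/, so [e] is inserted word-finally. /tomdoedumbopef/ → tomdoedumbopefe.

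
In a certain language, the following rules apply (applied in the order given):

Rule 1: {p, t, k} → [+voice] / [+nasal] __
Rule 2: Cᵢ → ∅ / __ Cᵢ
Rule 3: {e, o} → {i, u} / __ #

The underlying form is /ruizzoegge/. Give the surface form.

Rule 1 (post-nasal voicing): no segment meets the environment; /ruizzoegge/ is unchanged.
Rule 2 (degemination): /zz/ is a geminate; the first /z/ deletes. /gg/ is a geminate; the first /g/ deletes. /ruizzoegge/ → ruizoege.
Rule 3 (final vowel raising): /e/ is a mid vowel in word-final position, so it raises to [i]. /ruizoege/ → ruizoegi.

ruizoegi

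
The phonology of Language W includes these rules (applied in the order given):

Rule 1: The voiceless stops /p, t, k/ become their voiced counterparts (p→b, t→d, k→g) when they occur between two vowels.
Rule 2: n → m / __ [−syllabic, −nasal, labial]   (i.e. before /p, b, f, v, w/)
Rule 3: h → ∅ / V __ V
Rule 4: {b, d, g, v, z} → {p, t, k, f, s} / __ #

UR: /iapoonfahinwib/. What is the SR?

Rule 1 (intervocalic voicing): /p/ is a voiceless stop between vowels /a/ and /o/, so it voices to [b]. /iapoonfahinwib/ → iaboonfahinwib.
Rule 2 (nasal place assimilation): /n/ precedes the labial consonant /f/, so it assimilates in place to [m]. /n/ precedes the labial consonant /w/, so it assimilates in place to [m]. /iaboonfahinwib/ → iaboomfahimwib.
Rule 3 (intervocalic h-deletion): /h/ occurs between vowels /a/ and /i/, so it deletes. /iaboomfahimwib/ → iaboomfaimwib.
Rule 4 (final devoicing): /b/ is a voiced obstruent in word-final position, so it devoices to [p]. /iaboomfaimwib/ → iaboomfaimwip.

iaboomfaimwip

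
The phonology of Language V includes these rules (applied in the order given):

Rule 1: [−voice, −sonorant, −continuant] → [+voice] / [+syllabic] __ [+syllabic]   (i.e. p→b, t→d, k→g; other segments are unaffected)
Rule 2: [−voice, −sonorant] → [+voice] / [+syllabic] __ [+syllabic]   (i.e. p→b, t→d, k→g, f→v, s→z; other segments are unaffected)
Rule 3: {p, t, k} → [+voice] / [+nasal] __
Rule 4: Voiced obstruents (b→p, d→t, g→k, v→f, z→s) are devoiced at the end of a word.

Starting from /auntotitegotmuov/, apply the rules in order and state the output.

Rule 1 (intervocalic voicing): /t/ is a voiceless stop between vowels /o/ and /i/, so it voices to [d]. /t/ is a voiceless stop between vowels /i/ and /e/, so it voices to [d]. /auntotitegotmuov/ → auntodidegotmuov.
Rule 2 (intervocalic voicing): no segment meets the environment; /auntodidegotmuov/ is unchanged.
Rule 3 (post-nasal voicing): /t/ is a voiceless stop immediately after the nasal /n/, so it voices to [d]. /auntodidegotmuov/ → aundodidegotmuov.
Rule 4 (final devoicing): /v/ is a voiced obstruent in word-final position, so it devoices to [f]. /aundodidegotmuov/ → aundodidegotmuof.

aundodidegotmuof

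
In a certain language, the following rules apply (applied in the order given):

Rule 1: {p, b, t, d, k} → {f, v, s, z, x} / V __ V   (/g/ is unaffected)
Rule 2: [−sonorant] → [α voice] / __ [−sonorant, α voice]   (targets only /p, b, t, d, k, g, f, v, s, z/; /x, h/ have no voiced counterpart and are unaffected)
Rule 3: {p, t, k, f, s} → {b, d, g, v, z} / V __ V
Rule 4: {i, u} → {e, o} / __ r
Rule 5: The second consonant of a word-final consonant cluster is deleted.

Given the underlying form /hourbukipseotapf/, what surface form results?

hoorbuxipseozap

Rule 1 (intervocalic spirantization): /k/ is a stop between vowels /u/ and /i/, so it spirantizes to the fricative [x]. /t/ is a stop between vowels /o/ and /a/, so it spirantizes to the fricative [s]. /hourbukipseotapf/ → hourbuxipseosapf.
Rule 2 (regressive voicing assimilation): no segment meets the environment; /hourbuxipseosapf/ is unchanged.
Rule 3 (intervocalic voicing): /s/ is a voiceless obstruent between vowels /o/ and /a/, so it voices to [z]. /hourbuxipseosapf/ → hourbuxipseozapf.
Rule 4 (pre-rhotic lowering): /u/ is a high vowel immediately before /r/, so it lowers to [o]. /hourbuxipseozapf/ → hoorbuxipseozapf.
Rule 5 (final cluster simplification): /f/ is the second consonant of a word-final cluster /pf/, so it deletes. /hoorbuxipseozapf/ → hoorbuxipseozap.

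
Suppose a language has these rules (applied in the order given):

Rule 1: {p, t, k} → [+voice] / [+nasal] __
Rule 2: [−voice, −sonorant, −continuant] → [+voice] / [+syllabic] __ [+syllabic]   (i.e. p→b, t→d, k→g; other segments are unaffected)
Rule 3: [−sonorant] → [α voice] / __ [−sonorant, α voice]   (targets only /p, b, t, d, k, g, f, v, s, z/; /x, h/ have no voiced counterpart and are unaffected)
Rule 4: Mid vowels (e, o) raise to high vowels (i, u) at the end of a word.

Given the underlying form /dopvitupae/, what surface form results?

dobvidubai

Rule 1 (post-nasal voicing): no segment meets the environment; /dopvitupae/ is unchanged.
Rule 2 (intervocalic voicing): /t/ is a voiceless stop between vowels /i/ and /u/, so it voices to [d]. /p/ is a voiceless stop between vowels /u/ and /a/, so it voices to [b]. /dopvitupae/ → dopvidubae.
Rule 3 (regressive voicing assimilation): /p/ precedes the voiced obstruent /v/, so it voices to [b] by assimilation. /dopvidubae/ → dobvidubae.
Rule 4 (final vowel raising): /e/ is a mid vowel in word-final position, so it raises to [i]. /dobvidubae/ → dobvidubai.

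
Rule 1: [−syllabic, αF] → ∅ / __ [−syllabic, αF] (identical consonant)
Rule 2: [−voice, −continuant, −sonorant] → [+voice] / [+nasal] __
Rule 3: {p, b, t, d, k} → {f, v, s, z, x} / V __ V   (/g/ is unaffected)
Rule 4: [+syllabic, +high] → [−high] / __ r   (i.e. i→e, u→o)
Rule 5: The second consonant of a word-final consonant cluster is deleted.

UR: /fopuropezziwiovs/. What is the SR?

foforofeziwiov

Rule 1 (degemination): /zz/ is a geminate; the first /z/ deletes. /fopuropezziwiovs/ → fopuropeziwiovs.
Rule 2 (post-nasal voicing): no segment meets the environment; /fopuropeziwiovs/ is unchanged.
Rule 3 (intervocalic spirantization): /p/ is a stop between vowels /o/ and /u/, so it spirantizes to the fricative [f]. /p/ is a stop between vowels /o/ and /e/, so it spirantizes to the fricative [f]. /fopuropeziwiovs/ → fofurofeziwiovs.
Rule 4 (pre-rhotic lowering): /u/ is a high vowel immediately before /r/, so it lowers to [o]. /fofurofeziwiovs/ → foforofeziwiovs.
Rule 5 (final cluster simplification): /s/ is the second consonant of a word-final cluster /vs/, so it deletes. /foforofeziwiovs/ → foforofeziwiov.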